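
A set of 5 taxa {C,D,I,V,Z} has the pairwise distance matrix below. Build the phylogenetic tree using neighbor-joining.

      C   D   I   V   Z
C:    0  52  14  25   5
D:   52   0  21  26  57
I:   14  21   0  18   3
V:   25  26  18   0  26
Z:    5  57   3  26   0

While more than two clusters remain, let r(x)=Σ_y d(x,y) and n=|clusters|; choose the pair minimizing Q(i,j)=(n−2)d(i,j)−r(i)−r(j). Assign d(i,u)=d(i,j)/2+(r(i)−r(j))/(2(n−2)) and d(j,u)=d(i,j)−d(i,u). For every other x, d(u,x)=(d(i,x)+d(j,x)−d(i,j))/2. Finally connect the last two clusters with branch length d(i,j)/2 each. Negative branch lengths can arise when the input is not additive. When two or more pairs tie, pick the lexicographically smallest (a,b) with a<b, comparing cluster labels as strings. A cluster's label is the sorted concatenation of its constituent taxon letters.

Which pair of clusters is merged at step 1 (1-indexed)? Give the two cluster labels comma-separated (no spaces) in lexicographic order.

D,V

iteration 1: select D,V (d=26, Q=-173); attach at lengths (139/6, 17/6); label the merged cluster DV
  updated: d(C,DV)=51/2, d(DV,I)=13/2, d(DV,Z)=57/2
iteration 2: select C,Z (d=5, Q=-71); attach at lengths (9/2, 1/2); label the merged cluster CZ
  updated: d(CZ,DV)=49/2, d(CZ,I)=6
iteration 3: select CZ,DV (d=49/2, Q=-37); attach at lengths (12, 25/2); label the merged cluster CDVZ
  updated: d(CDVZ,I)=-6
iteration 4: select CDVZ,I (d=-6); attach at lengths (-3, -3); label the merged cluster CDIVZ
final tree: (((C:9/2,Z:1/2):12,(D:139/6,V:17/6):25/2):-3,I:-3)
total length: 99/2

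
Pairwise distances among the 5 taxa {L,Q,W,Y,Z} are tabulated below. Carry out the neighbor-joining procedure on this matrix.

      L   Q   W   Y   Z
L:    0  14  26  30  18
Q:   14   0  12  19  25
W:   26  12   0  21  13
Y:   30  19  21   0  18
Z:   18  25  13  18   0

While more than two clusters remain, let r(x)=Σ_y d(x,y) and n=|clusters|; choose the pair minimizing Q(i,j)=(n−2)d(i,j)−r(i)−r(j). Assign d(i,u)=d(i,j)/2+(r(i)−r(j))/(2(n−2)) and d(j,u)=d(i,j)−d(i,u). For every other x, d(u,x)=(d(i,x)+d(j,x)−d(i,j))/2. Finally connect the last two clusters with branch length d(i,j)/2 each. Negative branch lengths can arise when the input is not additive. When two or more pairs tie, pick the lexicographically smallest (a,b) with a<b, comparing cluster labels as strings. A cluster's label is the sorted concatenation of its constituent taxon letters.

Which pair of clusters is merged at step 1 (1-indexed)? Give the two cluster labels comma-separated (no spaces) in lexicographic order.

L,Q

step 1: merge (L,Q) at d=14, Q=-116; branch lengths L→10, Q→4; new cluster LQ
  updated: d(LQ,W)=12, d(LQ,Y)=35/2, d(LQ,Z)=29/2
step 2: merge (LQ,W) at d=12, Q=-66; branch lengths LQ→11/2, W→13/2; new cluster LQW
  updated: d(LQW,Y)=53/4, d(LQW,Z)=31/4
step 3: merge (LQW,Y) at d=53/4, Q=-39; branch lengths LQW→3/2, Y→47/4; new cluster LQWY
  updated: d(LQWY,Z)=25/4
step 4: merge (LQWY,Z) at d=25/4; branch lengths LQWY→25/8, Z→25/8; new cluster LQWYZ
final tree: ((((L:10,Q:4):11/2,W:13/2):3/2,Y:47/4):25/8,Z:25/8)
total length: 91/2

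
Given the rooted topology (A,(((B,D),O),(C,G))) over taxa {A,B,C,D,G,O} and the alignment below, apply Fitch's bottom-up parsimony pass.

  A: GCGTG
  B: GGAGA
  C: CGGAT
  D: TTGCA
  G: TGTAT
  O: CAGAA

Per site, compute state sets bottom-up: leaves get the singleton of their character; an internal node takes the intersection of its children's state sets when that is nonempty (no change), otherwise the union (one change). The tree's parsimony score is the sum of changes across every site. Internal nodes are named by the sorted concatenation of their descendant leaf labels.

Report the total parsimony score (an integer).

14

BD@0: {G} ∪ {T} = {G,T} (union, +1)
BDO@0: {G,T} ∪ {C} = {C,G,T} (union, +1)
CG@0: {C} ∪ {T} = {C,T} (union, +1)
BCDGO@0: {C,G,T} ∩ {C,T} = {C,T} (intersection, +0)
ABCDGO@0: {G} ∪ {C,T} = {C,G,T} (union, +1)
BD@1: {G} ∪ {T} = {G,T} (union, +1)
BDO@1: {G,T} ∪ {A} = {A,G,T} (union, +1)
CG@1: {G} ∩ {G} = {G} (intersection, +0)
BCDGO@1: {A,G,T} ∩ {G} = {G} (intersection, +0)
ABCDGO@1: {C} ∪ {G} = {C,G} (union, +1)
BD@2: {A} ∪ {G} = {A,G} (union, +1)
BDO@2: {A,G} ∩ {G} = {G} (intersection, +0)
CG@2: {G} ∪ {T} = {G,T} (union, +1)
BCDGO@2: {G} ∩ {G,T} = {G} (intersection, +0)
ABCDGO@2: {G} ∩ {G} = {G} (intersection, +0)
BD@3: {G} ∪ {C} = {C,G} (union, +1)
BDO@3: {C,G} ∪ {A} = {A,C,G} (union, +1)
CG@3: {A} ∩ {A} = {A} (intersection, +0)
BCDGO@3: {A,C,G} ∩ {A} = {A} (intersection, +0)
ABCDGO@3: {T} ∪ {A} = {A,T} (union, +1)
BD@4: {A} ∩ {A} = {A} (intersection, +0)
BDO@4: {A} ∩ {A} = {A} (intersection, +0)
CG@4: {T} ∩ {T} = {T} (intersection, +0)
BCDGO@4: {A} ∪ {T} = {A,T} (union, +1)
ABCDGO@4: {G} ∪ {A,T} = {A,G,T} (union, +1)
per-site changes: [4, 3, 2, 3, 2]; total = 14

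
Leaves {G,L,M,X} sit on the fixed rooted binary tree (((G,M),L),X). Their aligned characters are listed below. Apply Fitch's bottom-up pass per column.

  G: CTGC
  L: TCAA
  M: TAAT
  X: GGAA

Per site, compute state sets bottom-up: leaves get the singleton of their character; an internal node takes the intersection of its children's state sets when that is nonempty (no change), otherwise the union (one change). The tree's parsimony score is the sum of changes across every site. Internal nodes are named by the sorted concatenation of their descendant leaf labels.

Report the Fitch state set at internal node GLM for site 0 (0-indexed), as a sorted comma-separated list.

site 0, node GM: G={C} ∪ M={T} → {C,T} (+1)
site 0, node GLM: GM={C,T} ∩ L={T} → {T} (+0)
site 0, node GLMX: GLM={T} ∪ X={G} → {G,T} (+1)
site 1, node GM: G={T} ∪ M={A} → {A,T} (+1)
site 1, node GLM: GM={A,T} ∪ L={C} → {A,C,T} (+1)
site 1, node GLMX: GLM={A,C,T} ∪ X={G} → {A,C,G,T} (+1)
site 2, node GM: G={G} ∪ M={A} → {A,G} (+1)
site 2, node GLM: GM={A,G} ∩ L={A} → {A} (+0)
site 2, node GLMX: GLM={A} ∩ X={A} → {A} (+0)
site 3, node GM: G={C} ∪ M={T} → {C,T} (+1)
site 3, node GLM: GM={C,T} ∪ L={A} → {A,C,T} (+1)
site 3, node GLMX: GLM={A,C,T} ∩ X={A} → {A} (+0)
per-site changes: [2, 3, 1, 2]; total = 8

T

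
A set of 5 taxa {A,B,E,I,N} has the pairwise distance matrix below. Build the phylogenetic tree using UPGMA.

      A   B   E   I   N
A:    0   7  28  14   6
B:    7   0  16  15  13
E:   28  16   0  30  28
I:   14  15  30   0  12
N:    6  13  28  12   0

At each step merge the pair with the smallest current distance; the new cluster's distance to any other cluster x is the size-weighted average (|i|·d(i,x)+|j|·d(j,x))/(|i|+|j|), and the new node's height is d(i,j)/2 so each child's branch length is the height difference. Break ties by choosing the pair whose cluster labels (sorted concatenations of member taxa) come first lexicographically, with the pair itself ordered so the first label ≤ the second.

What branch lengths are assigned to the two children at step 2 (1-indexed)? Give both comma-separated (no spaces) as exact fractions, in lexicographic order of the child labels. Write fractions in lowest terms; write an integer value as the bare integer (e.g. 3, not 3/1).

iteration 1: select A,N (d=6); attach at lengths (3, 3); label the merged cluster AN
  updated: d(AN,B)=10, d(AN,E)=28, d(AN,I)=13
iteration 2: select AN,B (d=10); attach at lengths (2, 5); label the merged cluster ABN
  updated: d(ABN,E)=24, d(ABN,I)=41/3
iteration 3: select ABN,I (d=41/3); attach at lengths (11/6, 41/6); label the merged cluster ABIN
  updated: d(ABIN,E)=51/2
iteration 4: select ABIN,E (d=51/2); attach at lengths (71/12, 51/4); label the merged cluster ABEIN
final tree: ((((A:3,N:3):2,B:5):11/6,I:41/6):71/12,E:51/4)
total length: 121/3

2,5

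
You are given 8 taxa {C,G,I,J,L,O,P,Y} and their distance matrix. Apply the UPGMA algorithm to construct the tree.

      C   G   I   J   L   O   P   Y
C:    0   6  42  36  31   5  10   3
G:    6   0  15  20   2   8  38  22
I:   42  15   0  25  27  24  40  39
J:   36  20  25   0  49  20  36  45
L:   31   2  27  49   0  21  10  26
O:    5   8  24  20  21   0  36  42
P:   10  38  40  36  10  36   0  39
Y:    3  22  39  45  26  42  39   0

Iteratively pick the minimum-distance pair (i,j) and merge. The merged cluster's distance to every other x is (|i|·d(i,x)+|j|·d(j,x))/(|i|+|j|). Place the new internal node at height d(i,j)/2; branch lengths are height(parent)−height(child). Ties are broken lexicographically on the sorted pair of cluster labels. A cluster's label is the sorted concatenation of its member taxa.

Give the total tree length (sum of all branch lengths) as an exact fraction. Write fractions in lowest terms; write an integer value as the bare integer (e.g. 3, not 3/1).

793/10

1. join G+L (d=2) ⇒ GL; edges |G|=1, |L|=1
  updated: d(C,GL)=37/2, d(GL,I)=21, d(GL,J)=69/2, d(GL,O)=29/2, d(GL,P)=24, d(GL,Y)=24
2. join C+Y (d=3) ⇒ CY; edges |C|=3/2, |Y|=3/2
  updated: d(CY,GL)=85/4, d(CY,I)=81/2, d(CY,J)=81/2, d(CY,O)=47/2, d(CY,P)=49/2
3. join GL+O (d=29/2) ⇒ GLO; edges |GL|=25/4, |O|=29/4
  updated: d(CY,GLO)=22, d(GLO,I)=22, d(GLO,J)=89/3, d(GLO,P)=28
4. join CY+GLO (d=22) ⇒ CGLOY; edges |CY|=19/2, |GLO|=15/4
  updated: d(CGLOY,I)=147/5, d(CGLOY,J)=34, d(CGLOY,P)=133/5
5. join I+J (d=25) ⇒ IJ; edges |I|=25/2, |J|=25/2
  updated: d(CGLOY,IJ)=317/10, d(IJ,P)=38
6. join CGLOY+P (d=133/5) ⇒ CGLOPY; edges |CGLOY|=23/10, |P|=133/10
  updated: d(CGLOPY,IJ)=131/4
7. join CGLOPY+IJ (d=131/4) ⇒ CGIJLOPY; edges |CGLOPY|=123/40, |IJ|=31/8
final tree: ((((C:3/2,Y:3/2):19/2,((G:1,L:1):25/4,O:29/4):15/4):23/10,P:133/10):123/40,(I:25/2,J:25/2):31/8)
total length: 793/10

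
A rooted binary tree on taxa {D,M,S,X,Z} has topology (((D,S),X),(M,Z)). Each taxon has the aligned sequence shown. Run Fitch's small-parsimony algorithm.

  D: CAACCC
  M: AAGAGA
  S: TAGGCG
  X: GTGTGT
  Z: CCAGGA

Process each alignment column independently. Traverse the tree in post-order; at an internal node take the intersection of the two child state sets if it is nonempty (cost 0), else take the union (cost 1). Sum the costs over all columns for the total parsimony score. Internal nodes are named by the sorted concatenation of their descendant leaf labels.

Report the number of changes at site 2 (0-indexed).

2

[col 0] DS: children D:{C}, S:{T} ∪→ {C,T}; cost 1
[col 0] DSX: children DS:{C,T}, X:{G} ∪→ {C,G,T}; cost 1
[col 0] MZ: children M:{A}, Z:{C} ∪→ {A,C}; cost 1
[col 0] DMSXZ: children DSX:{C,G,T}, MZ:{A,C} ∩→ {C}; cost 0
[col 1] DS: children D:{A}, S:{A} ∩→ {A}; cost 0
[col 1] DSX: children DS:{A}, X:{T} ∪→ {A,T}; cost 1
[col 1] MZ: children M:{A}, Z:{C} ∪→ {A,C}; cost 1
[col 1] DMSXZ: children DSX:{A,T}, MZ:{A,C} ∩→ {A}; cost 0
[col 2] DS: children D:{A}, S:{G} ∪→ {A,G}; cost 1
[col 2] DSX: children DS:{A,G}, X:{G} ∩→ {G}; cost 0
[col 2] MZ: children M:{G}, Z:{A} ∪→ {A,G}; cost 1
[col 2] DMSXZ: children DSX:{G}, MZ:{A,G} ∩→ {G}; cost 0
[col 3] DS: children D:{C}, S:{G} ∪→ {C,G}; cost 1
[col 3] DSX: children DS:{C,G}, X:{T} ∪→ {C,G,T}; cost 1
[col 3] MZ: children M:{A}, Z:{G} ∪→ {A,G}; cost 1
[col 3] DMSXZ: children DSX:{C,G,T}, MZ:{A,G} ∩→ {G}; cost 0
[col 4] DS: children D:{C}, S:{C} ∩→ {C}; cost 0
[col 4] DSX: children DS:{C}, X:{G} ∪→ {C,G}; cost 1
[col 4] MZ: children M:{G}, Z:{G} ∩→ {G}; cost 0
[col 4] DMSXZ: children DSX:{C,G}, MZ:{G} ∩→ {G}; cost 0
[col 5] DS: children D:{C}, S:{G} ∪→ {C,G}; cost 1
[col 5] DSX: children DS:{C,G}, X:{T} ∪→ {C,G,T}; cost 1
[col 5] MZ: children M:{A}, Z:{A} ∩→ {A}; cost 0
[col 5] DMSXZ: children DSX:{C,G,T}, MZ:{A} ∪→ {A,C,G,T}; cost 1
per-site changes: [3, 2, 2, 3, 1, 3]; total = 14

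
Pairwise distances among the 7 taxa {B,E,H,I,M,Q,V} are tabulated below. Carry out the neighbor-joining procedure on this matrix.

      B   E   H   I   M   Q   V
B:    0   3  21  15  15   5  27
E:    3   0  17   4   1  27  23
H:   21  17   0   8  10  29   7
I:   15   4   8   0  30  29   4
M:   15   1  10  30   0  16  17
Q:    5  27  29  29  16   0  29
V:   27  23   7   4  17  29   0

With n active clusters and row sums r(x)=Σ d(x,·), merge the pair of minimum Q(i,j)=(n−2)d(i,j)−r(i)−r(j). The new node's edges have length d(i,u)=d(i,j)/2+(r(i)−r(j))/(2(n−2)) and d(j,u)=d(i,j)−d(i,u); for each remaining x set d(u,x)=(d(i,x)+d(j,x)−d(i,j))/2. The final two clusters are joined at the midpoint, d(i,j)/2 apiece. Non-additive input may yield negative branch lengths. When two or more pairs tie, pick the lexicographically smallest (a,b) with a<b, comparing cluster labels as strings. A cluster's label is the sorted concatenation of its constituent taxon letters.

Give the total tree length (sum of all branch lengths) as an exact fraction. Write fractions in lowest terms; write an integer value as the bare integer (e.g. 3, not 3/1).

295/8

iteration 1: select B,Q (d=5, Q=-196); attach at lengths (-12/5, 37/5); label the merged cluster BQ
  updated: d(BQ,E)=25/2, d(BQ,H)=45/2, d(BQ,I)=39/2, d(BQ,M)=13, d(BQ,V)=51/2
iteration 2: select I,V (d=4, Q=-126); attach at lengths (5/8, 27/8); label the merged cluster IV
  updated: d(BQ,IV)=41/2, d(E,IV)=23/2, d(H,IV)=11/2, d(IV,M)=43/2
iteration 3: select H,IV (d=11/2, Q=-195/2); attach at lengths (25/12, 41/12); label the merged cluster HIV
  updated: d(BQ,HIV)=75/4, d(E,HIV)=23/2, d(HIV,M)=13
iteration 4: select BQ,HIV (d=75/4, Q=-50); attach at lengths (77/8, 73/8); label the merged cluster BHIQV
  updated: d(BHIQV,E)=21/8, d(BHIQV,M)=29/8
iteration 5: select BHIQV,E (d=21/8, Q=-29/4); attach at lengths (21/8, 0); label the merged cluster BEHIQV
  updated: d(BEHIQV,M)=1
iteration 6: select BEHIQV,M (d=1); attach at lengths (1/2, 1/2); label the merged cluster BEHIMQV
final tree: ((((B:-12/5,Q:37/5):77/8,(H:25/12,(I:5/8,V:27/8):41/12):73/8):21/8,E:0):1/2,M:1/2)
total length: 295/8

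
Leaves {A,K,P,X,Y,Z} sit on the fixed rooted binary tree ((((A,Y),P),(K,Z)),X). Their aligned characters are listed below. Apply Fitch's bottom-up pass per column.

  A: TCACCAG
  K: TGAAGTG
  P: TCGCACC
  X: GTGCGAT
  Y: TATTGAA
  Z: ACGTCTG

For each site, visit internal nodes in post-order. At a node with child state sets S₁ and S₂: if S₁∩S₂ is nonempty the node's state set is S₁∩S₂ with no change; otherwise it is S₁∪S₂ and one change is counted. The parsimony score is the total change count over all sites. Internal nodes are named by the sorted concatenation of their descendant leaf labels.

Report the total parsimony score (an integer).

[col 0] AY: children A:{T}, Y:{T} ∩→ {T}; cost 0
[col 0] APY: children AY:{T}, P:{T} ∩→ {T}; cost 0
[col 0] KZ: children K:{T}, Z:{A} ∪→ {A,T}; cost 1
[col 0] AKPYZ: children APY:{T}, KZ:{A,T} ∩→ {T}; cost 0
[col 0] AKPXYZ: children AKPYZ:{T}, X:{G} ∪→ {G,T}; cost 1
[col 1] AY: children A:{C}, Y:{A} ∪→ {A,C}; cost 1
[col 1] APY: children AY:{A,C}, P:{C} ∩→ {C}; cost 0
[col 1] KZ: children K:{G}, Z:{C} ∪→ {C,G}; cost 1
[col 1] AKPYZ: children APY:{C}, KZ:{C,G} ∩→ {C}; cost 0
[col 1] AKPXYZ: children AKPYZ:{C}, X:{T} ∪→ {C,T}; cost 1
[col 2] AY: children A:{A}, Y:{T} ∪→ {A,T}; cost 1
[col 2] APY: children AY:{A,T}, P:{G} ∪→ {A,G,T}; cost 1
[col 2] KZ: children K:{A}, Z:{G} ∪→ {A,G}; cost 1
[col 2] AKPYZ: children APY:{A,G,T}, KZ:{A,G} ∩→ {A,G}; cost 0
[col 2] AKPXYZ: children AKPYZ:{A,G}, X:{G} ∩→ {G}; cost 0
[col 3] AY: children A:{C}, Y:{T} ∪→ {C,T}; cost 1
[col 3] APY: children AY:{C,T}, P:{C} ∩→ {C}; cost 0
[col 3] KZ: children K:{A}, Z:{T} ∪→ {A,T}; cost 1
[col 3] AKPYZ: children APY:{C}, KZ:{A,T} ∪→ {A,C,T}; cost 1
[col 3] AKPXYZ: children AKPYZ:{A,C,T}, X:{C} ∩→ {C}; cost 0
[col 4] AY: children A:{C}, Y:{G} ∪→ {C,G}; cost 1
[col 4] APY: children AY:{C,G}, P:{A} ∪→ {A,C,G}; cost 1
[col 4] KZ: children K:{G}, Z:{C} ∪→ {C,G}; cost 1
[col 4] AKPYZ: children APY:{A,C,G}, KZ:{C,G} ∩→ {C,G}; cost 0
[col 4] AKPXYZ: children AKPYZ:{C,G}, X:{G} ∩→ {G}; cost 0
[col 5] AY: children A:{A}, Y:{A} ∩→ {A}; cost 0
[col 5] APY: children AY:{A}, P:{C} ∪→ {A,C}; cost 1
[col 5] KZ: children K:{T}, Z:{T} ∩→ {T}; cost 0
[col 5] AKPYZ: children APY:{A,C}, KZ:{T} ∪→ {A,C,T}; cost 1
[col 5] AKPXYZ: children AKPYZ:{A,C,T}, X:{A} ∩→ {A}; cost 0
[col 6] AY: children A:{G}, Y:{A} ∪→ {A,G}; cost 1
[col 6] APY: children AY:{A,G}, P:{C} ∪→ {A,C,G}; cost 1
[col 6] KZ: children K:{G}, Z:{G} ∩→ {G}; cost 0
[col 6] AKPYZ: children APY:{A,C,G}, KZ:{G} ∩→ {G}; cost 0
[col 6] AKPXYZ: children AKPYZ:{G}, X:{T} ∪→ {G,T}; cost 1
per-site changes: [2, 3, 3, 3, 3, 2, 3]; total = 19

19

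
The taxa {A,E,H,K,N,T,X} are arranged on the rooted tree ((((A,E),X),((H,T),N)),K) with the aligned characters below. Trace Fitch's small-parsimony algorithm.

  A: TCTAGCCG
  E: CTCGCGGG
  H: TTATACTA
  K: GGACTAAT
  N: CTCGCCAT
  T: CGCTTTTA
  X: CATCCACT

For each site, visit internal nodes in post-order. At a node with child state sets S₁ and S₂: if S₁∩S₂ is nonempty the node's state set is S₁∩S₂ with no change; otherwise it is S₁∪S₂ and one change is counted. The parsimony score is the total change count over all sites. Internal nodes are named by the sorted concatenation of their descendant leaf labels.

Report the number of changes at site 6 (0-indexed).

[col 0] AE: children A:{T}, E:{C} ∪→ {C,T}; cost 1
[col 0] AEX: children AE:{C,T}, X:{C} ∩→ {C}; cost 0
[col 0] HT: children H:{T}, T:{C} ∪→ {C,T}; cost 1
[col 0] HNT: children HT:{C,T}, N:{C} ∩→ {C}; cost 0
[col 0] AEHNTX: children AEX:{C}, HNT:{C} ∩→ {C}; cost 0
[col 0] AEHKNTX: children AEHNTX:{C}, K:{G} ∪→ {C,G}; cost 1
[col 1] AE: children A:{C}, E:{T} ∪→ {C,T}; cost 1
[col 1] AEX: children AE:{C,T}, X:{A} ∪→ {A,C,T}; cost 1
[col 1] HT: children H:{T}, T:{G} ∪→ {G,T}; cost 1
[col 1] HNT: children HT:{G,T}, N:{T} ∩→ {T}; cost 0
[col 1] AEHNTX: children AEX:{A,C,T}, HNT:{T} ∩→ {T}; cost 0
[col 1] AEHKNTX: children AEHNTX:{T}, K:{G} ∪→ {G,T}; cost 1
[col 2] AE: children A:{T}, E:{C} ∪→ {C,T}; cost 1
[col 2] AEX: children AE:{C,T}, X:{T} ∩→ {T}; cost 0
[col 2] HT: children H:{A}, T:{C} ∪→ {A,C}; cost 1
[col 2] HNT: children HT:{A,C}, N:{C} ∩→ {C}; cost 0
[col 2] AEHNTX: children AEX:{T}, HNT:{C} ∪→ {C,T}; cost 1
[col 2] AEHKNTX: children AEHNTX:{C,T}, K:{A} ∪→ {A,C,T}; cost 1
[col 3] AE: children A:{A}, E:{G} ∪→ {A,G}; cost 1
[col 3] AEX: children AE:{A,G}, X:{C} ∪→ {A,C,G}; cost 1
[col 3] HT: children H:{T}, T:{T} ∩→ {T}; cost 0
[col 3] HNT: children HT:{T}, N:{G} ∪→ {G,T}; cost 1
[col 3] AEHNTX: children AEX:{A,C,G}, HNT:{G,T} ∩→ {G}; cost 0
[col 3] AEHKNTX: children AEHNTX:{G}, K:{C} ∪→ {C,G}; cost 1
[col 4] AE: children A:{G}, E:{C} ∪→ {C,G}; cost 1
[col 4] AEX: children AE:{C,G}, X:{C} ∩→ {C}; cost 0
[col 4] HT: children H:{A}, T:{T} ∪→ {A,T}; cost 1
[col 4] HNT: children HT:{A,T}, N:{C} ∪→ {A,C,T}; cost 1
[col 4] AEHNTX: children AEX:{C}, HNT:{A,C,T} ∩→ {C}; cost 0
[col 4] AEHKNTX: children AEHNTX:{C}, K:{T} ∪→ {C,T}; cost 1
[col 5] AE: children A:{C}, E:{G} ∪→ {C,G}; cost 1
[col 5] AEX: children AE:{C,G}, X:{A} ∪→ {A,C,G}; cost 1
[col 5] HT: children H:{C}, T:{T} ∪→ {C,T}; cost 1
[col 5] HNT: children HT:{C,T}, N:{C} ∩→ {C}; cost 0
[col 5] AEHNTX: children AEX:{A,C,G}, HNT:{C} ∩→ {C}; cost 0
[col 5] AEHKNTX: children AEHNTX:{C}, K:{A} ∪→ {A,C}; cost 1
[col 6] AE: children A:{C}, E:{G} ∪→ {C,G}; cost 1
[col 6] AEX: children AE:{C,G}, X:{C} ∩→ {C}; cost 0
[col 6] HT: children H:{T}, T:{T} ∩→ {T}; cost 0
[col 6] HNT: children HT:{T}, N:{A} ∪→ {A,T}; cost 1
[col 6] AEHNTX: children AEX:{C}, HNT:{A,T} ∪→ {A,C,T}; cost 1
[col 6] AEHKNTX: children AEHNTX:{A,C,T}, K:{A} ∩→ {A}; cost 0
[col 7] AE: children A:{G}, E:{G} ∩→ {G}; cost 0
[col 7] AEX: children AE:{G}, X:{T} ∪→ {G,T}; cost 1
[col 7] HT: children H:{A}, T:{A} ∩→ {A}; cost 0
[col 7] HNT: children HT:{A}, N:{T} ∪→ {A,T}; cost 1
[col 7] AEHNTX: children AEX:{G,T}, HNT:{A,T} ∩→ {T}; cost 0
[col 7] AEHKNTX: children AEHNTX:{T}, K:{T} ∩→ {T}; cost 0
per-site changes: [3, 4, 4, 4, 4, 4, 3, 2]; total = 28

3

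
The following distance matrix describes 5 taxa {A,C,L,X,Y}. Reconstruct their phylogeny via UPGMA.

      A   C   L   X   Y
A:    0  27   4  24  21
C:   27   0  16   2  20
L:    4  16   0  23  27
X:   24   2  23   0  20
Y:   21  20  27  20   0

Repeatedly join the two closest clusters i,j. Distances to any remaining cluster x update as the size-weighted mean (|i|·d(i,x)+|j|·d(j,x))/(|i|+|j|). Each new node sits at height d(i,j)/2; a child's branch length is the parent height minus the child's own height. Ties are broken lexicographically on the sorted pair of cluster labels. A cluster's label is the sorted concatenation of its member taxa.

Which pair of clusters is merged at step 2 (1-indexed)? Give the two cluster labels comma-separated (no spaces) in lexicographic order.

1. join C+X (d=2) ⇒ CX; edges |C|=1, |X|=1
  updated: d(A,CX)=51/2, d(CX,L)=39/2, d(CX,Y)=20
2. join A+L (d=4) ⇒ AL; edges |A|=2, |L|=2
  updated: d(AL,CX)=45/2, d(AL,Y)=24
3. join CX+Y (d=20) ⇒ CXY; edges |CX|=9, |Y|=10
  updated: d(AL,CXY)=23
4. join AL+CXY (d=23) ⇒ ACLXY; edges |AL|=19/2, |CXY|=3/2
final tree: ((A:2,L:2):19/2,((C:1,X:1):9,Y:10):3/2)
total length: 36

A,L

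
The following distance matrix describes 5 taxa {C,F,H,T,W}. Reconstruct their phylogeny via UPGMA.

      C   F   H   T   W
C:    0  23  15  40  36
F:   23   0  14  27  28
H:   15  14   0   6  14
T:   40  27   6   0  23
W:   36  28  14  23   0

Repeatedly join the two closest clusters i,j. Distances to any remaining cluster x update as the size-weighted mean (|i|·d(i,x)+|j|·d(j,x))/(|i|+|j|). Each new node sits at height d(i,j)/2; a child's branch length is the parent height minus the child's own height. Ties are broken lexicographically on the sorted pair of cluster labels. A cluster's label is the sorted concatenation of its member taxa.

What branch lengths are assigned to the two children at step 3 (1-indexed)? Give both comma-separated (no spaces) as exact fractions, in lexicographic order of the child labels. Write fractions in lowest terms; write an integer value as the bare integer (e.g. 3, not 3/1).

23/2,23/2

iteration 1: select H,T (d=6); attach at lengths (3, 3); label the merged cluster HT
  updated: d(C,HT)=55/2, d(F,HT)=41/2, d(HT,W)=37/2
iteration 2: select HT,W (d=37/2); attach at lengths (25/4, 37/4); label the merged cluster HTW
  updated: d(C,HTW)=91/3, d(F,HTW)=23
iteration 3: select C,F (d=23); attach at lengths (23/2, 23/2); label the merged cluster CF
  updated: d(CF,HTW)=80/3
iteration 4: select CF,HTW (d=80/3); attach at lengths (11/6, 49/12); label the merged cluster CFHTW
final tree: ((C:23/2,F:23/2):11/6,((H:3,T:3):25/4,W:37/4):49/12)
total length: 605/12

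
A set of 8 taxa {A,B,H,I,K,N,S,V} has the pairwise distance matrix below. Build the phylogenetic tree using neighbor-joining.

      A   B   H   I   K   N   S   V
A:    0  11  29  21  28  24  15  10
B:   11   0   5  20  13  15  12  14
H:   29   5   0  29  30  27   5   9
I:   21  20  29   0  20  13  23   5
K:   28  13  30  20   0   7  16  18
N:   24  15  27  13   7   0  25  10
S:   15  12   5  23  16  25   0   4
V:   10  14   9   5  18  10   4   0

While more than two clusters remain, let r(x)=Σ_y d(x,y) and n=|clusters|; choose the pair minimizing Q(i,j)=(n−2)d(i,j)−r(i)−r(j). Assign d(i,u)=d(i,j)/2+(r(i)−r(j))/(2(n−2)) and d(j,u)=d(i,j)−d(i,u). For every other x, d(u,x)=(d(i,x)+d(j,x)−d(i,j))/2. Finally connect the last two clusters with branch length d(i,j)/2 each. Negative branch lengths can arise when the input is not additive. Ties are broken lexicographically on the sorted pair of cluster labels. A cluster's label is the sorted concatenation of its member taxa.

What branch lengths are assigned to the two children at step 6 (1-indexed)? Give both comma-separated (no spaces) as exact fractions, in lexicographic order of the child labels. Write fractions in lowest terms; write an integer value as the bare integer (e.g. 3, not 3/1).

step 1: merge (K,N) at d=7, Q=-211; branch lengths K→53/12, N→31/12; new cluster KN
  updated: d(A,KN)=45/2, d(B,KN)=21/2, d(H,KN)=25, d(I,KN)=13, d(KN,S)=17, d(KN,V)=21/2
step 2: merge (H,S) at d=5, Q=-153; branch lengths H→51/10, S→-1/10; new cluster HS
  updated: d(A,HS)=39/2, d(B,HS)=6, d(HS,I)=47/2, d(HS,KN)=37/2, d(HS,V)=4
step 3: merge (B,HS) at d=6, Q=-109; branch lengths B→7/4, HS→17/4; new cluster BHS
  updated: d(A,BHS)=49/4, d(BHS,I)=75/4, d(BHS,KN)=23/2, d(BHS,V)=6
step 4: merge (A,BHS) at d=49/4, Q=-155/2; branch lengths A→9, BHS→13/4; new cluster ABHS
  updated: d(ABHS,I)=55/4, d(ABHS,KN)=87/8, d(ABHS,V)=15/8
step 5: merge (ABHS,V) at d=15/8, Q=-321/8; branch lengths ABHS→103/32, V→-43/32; new cluster ABHSV
  updated: d(ABHSV,I)=135/16, d(ABHSV,KN)=39/4
step 6: merge (ABHSV,I) at d=135/16, Q=-499/16; branch lengths ABHSV→83/32, I→187/32; new cluster ABHISV
  updated: d(ABHISV,KN)=229/32
step 7: merge (ABHISV,KN) at d=229/32; branch lengths ABHISV→229/64, KN→229/64; new cluster ABHIKNSV
final tree: ((((A:9,(B:7/4,(H:51/10,S:-1/10):17/4):13/4):103/32,V:-43/32):83/32,I:187/32):229/64,(K:53/12,N:31/12):229/64)
total length: 1527/32

83/32,187/32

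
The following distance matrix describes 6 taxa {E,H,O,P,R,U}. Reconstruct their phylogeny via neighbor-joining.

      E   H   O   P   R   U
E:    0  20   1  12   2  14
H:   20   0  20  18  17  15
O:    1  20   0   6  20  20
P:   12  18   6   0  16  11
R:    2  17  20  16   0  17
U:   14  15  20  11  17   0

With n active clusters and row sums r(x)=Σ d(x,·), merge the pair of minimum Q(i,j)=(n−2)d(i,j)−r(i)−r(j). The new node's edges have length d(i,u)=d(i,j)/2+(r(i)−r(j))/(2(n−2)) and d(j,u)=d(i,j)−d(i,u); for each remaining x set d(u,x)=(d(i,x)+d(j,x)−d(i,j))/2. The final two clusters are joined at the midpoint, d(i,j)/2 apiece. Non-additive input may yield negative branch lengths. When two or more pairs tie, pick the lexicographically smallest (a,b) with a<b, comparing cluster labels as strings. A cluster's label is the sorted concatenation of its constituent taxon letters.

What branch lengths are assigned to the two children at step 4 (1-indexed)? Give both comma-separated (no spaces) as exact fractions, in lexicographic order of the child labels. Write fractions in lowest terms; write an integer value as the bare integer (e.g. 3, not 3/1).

1. join E+R (d=2, Q=-113) ⇒ ER; edges |E|=-15/8, |R|=31/8
  updated: d(ER,H)=35/2, d(ER,O)=19/2, d(ER,P)=13, d(ER,U)=29/2
2. join H+U (d=15, Q=-86) ⇒ HU; edges |H|=55/6, |U|=35/6
  updated: d(ER,HU)=17/2, d(HU,O)=25/2, d(HU,P)=7
3. join ER+HU (d=17/2, Q=-42) ⇒ EHRU; edges |ER|=5, |HU|=7/2
  updated: d(EHRU,O)=27/4, d(EHRU,P)=23/4
4. join EHRU+O (d=27/4, Q=-37/2) ⇒ EHORU; edges |EHRU|=13/4, |O|=7/2
  updated: d(EHORU,P)=5/2
5. join EHORU+P (d=5/2) ⇒ EHOPRU; edges |EHORU|=5/4, |P|=5/4
final tree: ((((E:-15/8,R:31/8):5,(H:55/6,U:35/6):7/2):13/4,O:7/2):5/4,P:5/4)
total length: 139/4

13/4,7/2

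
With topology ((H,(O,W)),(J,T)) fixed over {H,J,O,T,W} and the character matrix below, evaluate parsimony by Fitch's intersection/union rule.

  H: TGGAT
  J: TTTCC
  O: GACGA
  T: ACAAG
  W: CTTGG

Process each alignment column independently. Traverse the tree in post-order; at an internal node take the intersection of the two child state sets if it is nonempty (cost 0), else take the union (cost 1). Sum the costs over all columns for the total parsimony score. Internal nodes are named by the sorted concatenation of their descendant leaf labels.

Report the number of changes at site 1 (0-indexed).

3

site 0, node OW: O={G} ∪ W={C} → {C,G} (+1)
site 0, node HOW: H={T} ∪ OW={C,G} → {C,G,T} (+1)
site 0, node JT: J={T} ∪ T={A} → {A,T} (+1)
site 0, node HJOTW: HOW={C,G,T} ∩ JT={A,T} → {T} (+0)
site 1, node OW: O={A} ∪ W={T} → {A,T} (+1)
site 1, node HOW: H={G} ∪ OW={A,T} → {A,G,T} (+1)
site 1, node JT: J={T} ∪ T={C} → {C,T} (+1)
site 1, node HJOTW: HOW={A,G,T} ∩ JT={C,T} → {T} (+0)
site 2, node OW: O={C} ∪ W={T} → {C,T} (+1)
site 2, node HOW: H={G} ∪ OW={C,T} → {C,G,T} (+1)
site 2, node JT: J={T} ∪ T={A} → {A,T} (+1)
site 2, node HJOTW: HOW={C,G,T} ∩ JT={A,T} → {T} (+0)
site 3, node OW: O={G} ∩ W={G} → {G} (+0)
site 3, node HOW: H={A} ∪ OW={G} → {A,G} (+1)
site 3, node JT: J={C} ∪ T={A} → {A,C} (+1)
site 3, node HJOTW: HOW={A,G} ∩ JT={A,C} → {A} (+0)
site 4, node OW: O={A} ∪ W={G} → {A,G} (+1)
site 4, node HOW: H={T} ∪ OW={A,G} → {A,G,T} (+1)
site 4, node JT: J={C} ∪ T={G} → {C,G} (+1)
site 4, node HJOTW: HOW={A,G,T} ∩ JT={C,G} → {G} (+0)
per-site changes: [3, 3, 3, 2, 3]; total = 14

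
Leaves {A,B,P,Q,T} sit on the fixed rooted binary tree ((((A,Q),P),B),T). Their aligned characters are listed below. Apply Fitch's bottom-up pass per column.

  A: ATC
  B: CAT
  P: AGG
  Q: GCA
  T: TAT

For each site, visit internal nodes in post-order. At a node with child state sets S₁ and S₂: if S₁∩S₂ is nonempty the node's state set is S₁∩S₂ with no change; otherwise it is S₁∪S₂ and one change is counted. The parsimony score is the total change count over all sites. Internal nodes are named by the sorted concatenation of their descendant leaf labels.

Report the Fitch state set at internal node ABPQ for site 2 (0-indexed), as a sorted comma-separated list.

A,C,G,T

AQ@0: {A} ∪ {G} = {A,G} (union, +1)
APQ@0: {A,G} ∩ {A} = {A} (intersection, +0)
ABPQ@0: {A} ∪ {C} = {A,C} (union, +1)
ABPQT@0: {A,C} ∪ {T} = {A,C,T} (union, +1)
AQ@1: {T} ∪ {C} = {C,T} (union, +1)
APQ@1: {C,T} ∪ {G} = {C,G,T} (union, +1)
ABPQ@1: {C,G,T} ∪ {A} = {A,C,G,T} (union, +1)
ABPQT@1: {A,C,G,T} ∩ {A} = {A} (intersection, +0)
AQ@2: {C} ∪ {A} = {A,C} (union, +1)
APQ@2: {A,C} ∪ {G} = {A,C,G} (union, +1)
ABPQ@2: {A,C,G} ∪ {T} = {A,C,G,T} (union, +1)
ABPQT@2: {A,C,G,T} ∩ {T} = {T} (intersection, +0)
per-site changes: [3, 3, 3]; total = 9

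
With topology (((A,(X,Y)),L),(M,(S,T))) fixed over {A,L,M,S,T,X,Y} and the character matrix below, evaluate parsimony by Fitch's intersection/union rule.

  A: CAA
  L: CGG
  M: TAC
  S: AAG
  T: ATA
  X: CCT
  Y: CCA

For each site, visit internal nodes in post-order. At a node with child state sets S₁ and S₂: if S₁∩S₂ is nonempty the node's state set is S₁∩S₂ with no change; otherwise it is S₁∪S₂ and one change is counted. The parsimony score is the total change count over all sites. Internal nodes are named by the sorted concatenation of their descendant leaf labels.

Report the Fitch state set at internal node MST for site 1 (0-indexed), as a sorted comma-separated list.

[col 0] XY: children X:{C}, Y:{C} ∩→ {C}; cost 0
[col 0] AXY: children A:{C}, XY:{C} ∩→ {C}; cost 0
[col 0] ALXY: children AXY:{C}, L:{C} ∩→ {C}; cost 0
[col 0] ST: children S:{A}, T:{A} ∩→ {A}; cost 0
[col 0] MST: children M:{T}, ST:{A} ∪→ {A,T}; cost 1
[col 0] ALMSTXY: children ALXY:{C}, MST:{A,T} ∪→ {A,C,T}; cost 1
[col 1] XY: children X:{C}, Y:{C} ∩→ {C}; cost 0
[col 1] AXY: children A:{A}, XY:{C} ∪→ {A,C}; cost 1
[col 1] ALXY: children AXY:{A,C}, L:{G} ∪→ {A,C,G}; cost 1
[col 1] ST: children S:{A}, T:{T} ∪→ {A,T}; cost 1
[col 1] MST: children M:{A}, ST:{A,T} ∩→ {A}; cost 0
[col 1] ALMSTXY: children ALXY:{A,C,G}, MST:{A} ∩→ {A}; cost 0
[col 2] XY: children X:{T}, Y:{A} ∪→ {A,T}; cost 1
[col 2] AXY: children A:{A}, XY:{A,T} ∩→ {A}; cost 0
[col 2] ALXY: children AXY:{A}, L:{G} ∪→ {A,G}; cost 1
[col 2] ST: children S:{G}, T:{A} ∪→ {A,G}; cost 1
[col 2] MST: children M:{C}, ST:{A,G} ∪→ {A,C,G}; cost 1
[col 2] ALMSTXY: children ALXY:{A,G}, MST:{A,C,G} ∩→ {A,G}; cost 0
per-site changes: [2, 3, 4]; total = 9

A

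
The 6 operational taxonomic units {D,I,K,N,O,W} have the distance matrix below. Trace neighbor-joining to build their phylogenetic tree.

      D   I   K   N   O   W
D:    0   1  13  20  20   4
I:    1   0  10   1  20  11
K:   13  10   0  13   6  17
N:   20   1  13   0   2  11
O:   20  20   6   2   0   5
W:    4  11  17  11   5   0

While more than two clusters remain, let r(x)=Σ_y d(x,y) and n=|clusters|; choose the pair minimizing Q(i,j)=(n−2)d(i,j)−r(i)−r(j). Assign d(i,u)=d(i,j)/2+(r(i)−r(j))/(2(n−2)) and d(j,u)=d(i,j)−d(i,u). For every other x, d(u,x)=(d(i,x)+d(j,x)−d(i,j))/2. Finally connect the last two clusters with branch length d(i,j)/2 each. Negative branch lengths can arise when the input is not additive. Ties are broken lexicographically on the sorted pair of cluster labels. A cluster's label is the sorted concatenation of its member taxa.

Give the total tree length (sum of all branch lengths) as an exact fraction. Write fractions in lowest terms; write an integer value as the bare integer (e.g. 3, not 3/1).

367/16

iteration 1: select D,I (d=1, Q=-97); attach at lengths (19/8, -11/8); label the merged cluster DI
  updated: d(DI,K)=11, d(DI,N)=10, d(DI,O)=39/2, d(DI,W)=7
iteration 2: select DI,W (d=7, Q=-133/2); attach at lengths (19/4, 9/4); label the merged cluster DIW
  updated: d(DIW,K)=21/2, d(DIW,N)=7, d(DIW,O)=35/4
iteration 3: select DIW,K (d=21/2, Q=-139/4); attach at lengths (71/16, 97/16); label the merged cluster DIKW
  updated: d(DIKW,N)=19/4, d(DIKW,O)=17/8
iteration 4: select DIKW,N (d=19/4, Q=-71/8); attach at lengths (39/16, 37/16); label the merged cluster DIKNW
  updated: d(DIKNW,O)=-5/16
iteration 5: select DIKNW,O (d=-5/16); attach at lengths (-5/32, -5/32); label the merged cluster DIKNOW
final tree: (((((D:19/8,I:-11/8):19/4,W:9/4):71/16,K:97/16):39/16,N:37/16):-5/32,O:-5/32)
total length: 367/16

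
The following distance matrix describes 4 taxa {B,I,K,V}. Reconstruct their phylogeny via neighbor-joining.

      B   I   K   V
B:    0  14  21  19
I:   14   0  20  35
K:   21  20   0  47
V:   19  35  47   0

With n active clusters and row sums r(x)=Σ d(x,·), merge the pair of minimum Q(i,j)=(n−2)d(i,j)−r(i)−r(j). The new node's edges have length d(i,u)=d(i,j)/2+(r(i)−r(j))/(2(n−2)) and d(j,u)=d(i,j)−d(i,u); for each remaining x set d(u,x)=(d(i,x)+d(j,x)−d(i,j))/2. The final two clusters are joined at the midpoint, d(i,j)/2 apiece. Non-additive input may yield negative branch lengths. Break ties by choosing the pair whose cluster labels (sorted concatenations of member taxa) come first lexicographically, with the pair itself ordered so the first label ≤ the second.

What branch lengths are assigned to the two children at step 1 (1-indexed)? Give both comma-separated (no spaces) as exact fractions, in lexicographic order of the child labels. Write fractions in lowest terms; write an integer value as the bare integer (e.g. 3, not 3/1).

iteration 1: select B,V (d=19, Q=-117); attach at lengths (-9/4, 85/4); label the merged cluster BV
  updated: d(BV,I)=15, d(BV,K)=49/2
iteration 2: select BV,I (d=15, Q=-119/2); attach at lengths (39/4, 21/4); label the merged cluster BIV
  updated: d(BIV,K)=59/4
iteration 3: select BIV,K (d=59/4); attach at lengths (59/8, 59/8); label the merged cluster BIKV
final tree: (((B:-9/4,V:85/4):39/4,I:21/4):59/8,K:59/8)
total length: 195/4

-9/4,85/4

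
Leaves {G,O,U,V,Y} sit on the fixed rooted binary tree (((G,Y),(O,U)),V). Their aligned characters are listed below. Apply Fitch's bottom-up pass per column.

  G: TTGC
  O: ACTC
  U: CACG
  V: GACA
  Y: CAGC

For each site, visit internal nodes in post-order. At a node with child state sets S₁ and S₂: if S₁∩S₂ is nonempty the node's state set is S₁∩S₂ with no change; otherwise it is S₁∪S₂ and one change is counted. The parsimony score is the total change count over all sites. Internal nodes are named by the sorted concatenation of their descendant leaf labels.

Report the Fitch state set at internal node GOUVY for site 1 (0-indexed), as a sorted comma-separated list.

A

[col 0] GY: children G:{T}, Y:{C} ∪→ {C,T}; cost 1
[col 0] OU: children O:{A}, U:{C} ∪→ {A,C}; cost 1
[col 0] GOUY: children GY:{C,T}, OU:{A,C} ∩→ {C}; cost 0
[col 0] GOUVY: children GOUY:{C}, V:{G} ∪→ {C,G}; cost 1
[col 1] GY: children G:{T}, Y:{A} ∪→ {A,T}; cost 1
[col 1] OU: children O:{C}, U:{A} ∪→ {A,C}; cost 1
[col 1] GOUY: children GY:{A,T}, OU:{A,C} ∩→ {A}; cost 0
[col 1] GOUVY: children GOUY:{A}, V:{A} ∩→ {A}; cost 0
[col 2] GY: children G:{G}, Y:{G} ∩→ {G}; cost 0
[col 2] OU: children O:{T}, U:{C} ∪→ {C,T}; cost 1
[col 2] GOUY: children GY:{G}, OU:{C,T} ∪→ {C,G,T}; cost 1
[col 2] GOUVY: children GOUY:{C,G,T}, V:{C} ∩→ {C}; cost 0
[col 3] GY: children G:{C}, Y:{C} ∩→ {C}; cost 0
[col 3] OU: children O:{C}, U:{G} ∪→ {C,G}; cost 1
[col 3] GOUY: children GY:{C}, OU:{C,G} ∩→ {C}; cost 0
[col 3] GOUVY: children GOUY:{C}, V:{A} ∪→ {A,C}; cost 1
per-site changes: [3, 2, 2, 2]; total = 9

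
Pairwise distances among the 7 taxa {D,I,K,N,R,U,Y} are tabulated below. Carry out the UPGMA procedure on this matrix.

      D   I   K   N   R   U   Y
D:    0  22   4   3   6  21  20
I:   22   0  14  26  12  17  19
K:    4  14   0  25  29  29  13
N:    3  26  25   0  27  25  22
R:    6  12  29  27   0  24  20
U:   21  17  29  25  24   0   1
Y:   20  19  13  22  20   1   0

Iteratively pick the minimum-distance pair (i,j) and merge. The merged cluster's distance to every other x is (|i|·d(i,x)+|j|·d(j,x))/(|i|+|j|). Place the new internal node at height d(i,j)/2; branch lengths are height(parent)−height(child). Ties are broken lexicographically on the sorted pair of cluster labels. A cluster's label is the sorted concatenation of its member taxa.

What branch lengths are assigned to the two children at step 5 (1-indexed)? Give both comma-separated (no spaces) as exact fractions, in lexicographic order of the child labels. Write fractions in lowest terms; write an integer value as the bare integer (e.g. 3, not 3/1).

4,19/2

iteration 1: select U,Y (d=1); attach at lengths (1/2, 1/2); label the merged cluster UY
  updated: d(D,UY)=41/2, d(I,UY)=18, d(K,UY)=21, d(N,UY)=47/2, d(R,UY)=22
iteration 2: select D,N (d=3); attach at lengths (3/2, 3/2); label the merged cluster DN
  updated: d(DN,I)=24, d(DN,K)=29/2, d(DN,R)=33/2, d(DN,UY)=22
iteration 3: select I,R (d=12); attach at lengths (6, 6); label the merged cluster IR
  updated: d(DN,IR)=81/4, d(IR,K)=43/2, d(IR,UY)=20
iteration 4: select DN,K (d=29/2); attach at lengths (23/4, 29/4); label the merged cluster DKN
  updated: d(DKN,IR)=62/3, d(DKN,UY)=65/3
iteration 5: select IR,UY (d=20); attach at lengths (4, 19/2); label the merged cluster IRUY
  updated: d(DKN,IRUY)=127/6
iteration 6: select DKN,IRUY (d=127/6); attach at lengths (10/3, 7/12); label the merged cluster DIKNRUY
final tree: (((D:3/2,N:3/2):23/4,K:29/4):10/3,((I:6,R:6):4,(U:1/2,Y:1/2):19/2):7/12)
total length: 557/12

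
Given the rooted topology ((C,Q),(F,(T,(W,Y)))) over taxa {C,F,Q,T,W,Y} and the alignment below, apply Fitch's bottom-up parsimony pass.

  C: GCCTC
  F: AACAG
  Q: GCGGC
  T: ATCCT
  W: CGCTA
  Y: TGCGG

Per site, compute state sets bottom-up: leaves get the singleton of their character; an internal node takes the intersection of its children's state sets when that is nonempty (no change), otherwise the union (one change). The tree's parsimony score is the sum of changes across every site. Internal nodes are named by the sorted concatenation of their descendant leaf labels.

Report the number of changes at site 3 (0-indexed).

4

[col 0] CQ: children C:{G}, Q:{G} ∩→ {G}; cost 0
[col 0] WY: children W:{C}, Y:{T} ∪→ {C,T}; cost 1
[col 0] TWY: children T:{A}, WY:{C,T} ∪→ {A,C,T}; cost 1
[col 0] FTWY: children F:{A}, TWY:{A,C,T} ∩→ {A}; cost 0
[col 0] CFQTWY: children CQ:{G}, FTWY:{A} ∪→ {A,G}; cost 1
[col 1] CQ: children C:{C}, Q:{C} ∩→ {C}; cost 0
[col 1] WY: children W:{G}, Y:{G} ∩→ {G}; cost 0
[col 1] TWY: children T:{T}, WY:{G} ∪→ {G,T}; cost 1
[col 1] FTWY: children F:{A}, TWY:{G,T} ∪→ {A,G,T}; cost 1
[col 1] CFQTWY: children CQ:{C}, FTWY:{A,G,T} ∪→ {A,C,G,T}; cost 1
[col 2] CQ: children C:{C}, Q:{G} ∪→ {C,G}; cost 1
[col 2] WY: children W:{C}, Y:{C} ∩→ {C}; cost 0
[col 2] TWY: children T:{C}, WY:{C} ∩→ {C}; cost 0
[col 2] FTWY: children F:{C}, TWY:{C} ∩→ {C}; cost 0
[col 2] CFQTWY: children CQ:{C,G}, FTWY:{C} ∩→ {C}; cost 0
[col 3] CQ: children C:{T}, Q:{G} ∪→ {G,T}; cost 1
[col 3] WY: children W:{T}, Y:{G} ∪→ {G,T}; cost 1
[col 3] TWY: children T:{C}, WY:{G,T} ∪→ {C,G,T}; cost 1
[col 3] FTWY: children F:{A}, TWY:{C,G,T} ∪→ {A,C,G,T}; cost 1
[col 3] CFQTWY: children CQ:{G,T}, FTWY:{A,C,G,T} ∩→ {G,T}; cost 0
[col 4] CQ: children C:{C}, Q:{C} ∩→ {C}; cost 0
[col 4] WY: children W:{A}, Y:{G} ∪→ {A,G}; cost 1
[col 4] TWY: children T:{T}, WY:{A,G} ∪→ {A,G,T}; cost 1
[col 4] FTWY: children F:{G}, TWY:{A,G,T} ∩→ {G}; cost 0
[col 4] CFQTWY: children CQ:{C}, FTWY:{G} ∪→ {C,G}; cost 1
per-site changes: [3, 3, 1, 4, 3]; total = 14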